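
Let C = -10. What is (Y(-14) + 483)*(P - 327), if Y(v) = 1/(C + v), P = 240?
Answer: -336139/8 ≈ -42017.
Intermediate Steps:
Y(v) = 1/(-10 + v)
(Y(-14) + 483)*(P - 327) = (1/(-10 - 14) + 483)*(240 - 327) = (1/(-24) + 483)*(-87) = (-1/24 + 483)*(-87) = (11591/24)*(-87) = -336139/8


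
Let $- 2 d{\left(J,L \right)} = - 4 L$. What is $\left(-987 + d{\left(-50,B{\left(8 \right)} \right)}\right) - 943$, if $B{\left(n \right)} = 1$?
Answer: $-1928$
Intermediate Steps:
$d{\left(J,L \right)} = 2 L$ ($d{\left(J,L \right)} = - \frac{\left(-4\right) L}{2} = 2 L$)
$\left(-987 + d{\left(-50,B{\left(8 \right)} \right)}\right) - 943 = \left(-987 + 2 \cdot 1\right) - 943 = \left(-987 + 2\right) - 943 = -985 - 943 = -1928$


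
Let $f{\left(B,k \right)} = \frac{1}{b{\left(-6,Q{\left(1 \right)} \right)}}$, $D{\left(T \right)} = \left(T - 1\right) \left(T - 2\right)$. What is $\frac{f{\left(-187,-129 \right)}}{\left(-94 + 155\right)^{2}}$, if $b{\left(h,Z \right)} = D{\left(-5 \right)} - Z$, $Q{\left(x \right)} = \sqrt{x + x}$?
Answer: $\frac{21}{3278201} + \frac{\sqrt{2}}{6556402} \approx 6.6217 \cdot 10^{-6}$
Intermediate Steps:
$Q{\left(x \right)} = \sqrt{2} \sqrt{x}$ ($Q{\left(x \right)} = \sqrt{2 x} = \sqrt{2} \sqrt{x}$)
$D{\left(T \right)} = \left(-1 + T\right) \left(-2 + T\right)$
$b{\left(h,Z \right)} = 42 - Z$ ($b{\left(h,Z \right)} = \left(2 + \left(-5\right)^{2} - -15\right) - Z = \left(2 + 25 + 15\right) - Z = 42 - Z$)
$f{\left(B,k \right)} = \frac{1}{42 - \sqrt{2}}$ ($f{\left(B,k \right)} = \frac{1}{42 - \sqrt{2} \sqrt{1}} = \frac{1}{42 - \sqrt{2} \cdot 1} = \frac{1}{42 - \sqrt{2}}$)
$\frac{f{\left(-187,-129 \right)}}{\left(-94 + 155\right)^{2}} = \frac{\frac{21}{881} + \frac{\sqrt{2}}{1762}}{\left(-94 + 155\right)^{2}} = \frac{\frac{21}{881} + \frac{\sqrt{2}}{1762}}{61^{2}} = \frac{\frac{21}{881} + \frac{\sqrt{2}}{1762}}{3721} = \left(\frac{21}{881} + \frac{\sqrt{2}}{1762}\right) \frac{1}{3721} = \frac{21}{3278201} + \frac{\sqrt{2}}{6556402}$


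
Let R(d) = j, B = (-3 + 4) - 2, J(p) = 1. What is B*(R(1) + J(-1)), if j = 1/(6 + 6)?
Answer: -13/12 ≈ -1.0833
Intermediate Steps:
B = -1 (B = 1 - 2 = -1)
j = 1/12 ≈ 0.083333
R(d) = 1/12
B*(R(1) + J(-1)) = -(1/12 + 1) = -1*13/12 = -13/12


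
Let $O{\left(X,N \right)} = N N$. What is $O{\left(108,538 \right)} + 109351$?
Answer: $398795$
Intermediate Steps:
$O{\left(X,N \right)} = N^{2}$
$O{\left(108,538 \right)} + 109351 = 538^{2} + 109351 = 289444 + 109351 = 398795$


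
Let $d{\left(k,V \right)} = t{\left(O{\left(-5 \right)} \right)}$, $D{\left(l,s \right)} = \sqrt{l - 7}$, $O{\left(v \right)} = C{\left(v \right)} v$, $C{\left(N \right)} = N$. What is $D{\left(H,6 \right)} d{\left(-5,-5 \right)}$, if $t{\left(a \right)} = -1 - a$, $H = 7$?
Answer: $0$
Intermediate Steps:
$O{\left(v \right)} = v^{2}$ ($O{\left(v \right)} = v v = v^{2}$)
$D{\left(l,s \right)} = \sqrt{-7 + l}$
$d{\left(k,V \right)} = -26$ ($d{\left(k,V \right)} = -1 - \left(-5\right)^{2} = -1 - 25 = -26$)
$D{\left(H,6 \right)} d{\left(-5,-5 \right)} = \sqrt{-7 + 7} \left(-26\right) = \sqrt{0} \left(-26\right) = 0 \left(-26\right) = 0$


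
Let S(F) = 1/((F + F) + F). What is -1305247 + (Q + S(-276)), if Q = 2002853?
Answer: 577617767/828 ≈ 6.9761e+5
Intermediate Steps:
S(F) = 1/(3*F) (S(F) = 1/(2*F + F) = 1/(3*F))
-1305247 + (Q + S(-276)) = -1305247 + (2002853 + (1/3)/(-276)) = -1305247 + (2002853 + (1/3)*(-1/276)) = -1305247 + (2002853 - 1/828) = -1305247 + 1658362283/828 = 577617767/828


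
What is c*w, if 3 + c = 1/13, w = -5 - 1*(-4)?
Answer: 38/13 ≈ 2.9231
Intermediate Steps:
w = -1 (w = -5 + 4 = -1)
c = -38/13 (c = -3 + 1/13 = -38/13 ≈ -2.9231)
c*w = -38/13*(-1) = 38/13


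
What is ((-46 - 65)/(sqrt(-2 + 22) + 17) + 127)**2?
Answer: 1041986596/72361 + 14330544*sqrt(5)/72361 ≈ 14843.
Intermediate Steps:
((-46 - 65)/(sqrt(-2 + 22) + 17) + 127)**2 = (-111/(sqrt(20) + 17) + 127)**2 = (-111/(2*sqrt(5) + 17) + 127)**2 = (-111/(17 + 2*sqrt(5)) + 127)**2 = (127 - 111/(17 + 2*sqrt(5)))**2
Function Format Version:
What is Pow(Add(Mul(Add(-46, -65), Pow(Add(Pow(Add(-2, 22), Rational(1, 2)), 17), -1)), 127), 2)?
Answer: Add(Rational(1041986596, 72361), Mul(Rational(14330544, 72361), Pow(5, Rational(1, 2)))) ≈ 14843.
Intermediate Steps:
Pow(Add(Mul(Add(-46, -65), Pow(Add(Pow(Add(-2, 22), Rational(1, 2)), 17), -1)), 127), 2) = Pow(Add(Mul(-111, Pow(Add(Pow(20, Rational(1, 2)), 17), -1)), 127), 2) = Pow(Add(Mul(-111, Pow(Add(Mul(2, Pow(5, Rational(1, 2))), 17), -1)), 127), 2) = Pow(Add(Mul(-111, Pow(Add(17, Mul(2, Pow(5, Rational(1, 2)))), -1)), 127), 2) = Pow(Add(127, Mul(-111, Pow(Add(17, Mul(2, Pow(5, Rational(1, 2)))), -1))), 2)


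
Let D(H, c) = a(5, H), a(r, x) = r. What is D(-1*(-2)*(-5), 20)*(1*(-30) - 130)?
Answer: -800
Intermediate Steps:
D(H, c) = 5
D(-1*(-2)*(-5), 20)*(1*(-30) - 130) = 5*(1*(-30) - 130) = 5*(-30 - 130) = 5*(-160) = -800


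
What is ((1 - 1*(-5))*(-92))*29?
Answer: -16008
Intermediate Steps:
((1 - 1*(-5))*(-92))*29 = ((1 + 5)*(-92))*29 = (6*(-92))*29 = -552*29 = -16008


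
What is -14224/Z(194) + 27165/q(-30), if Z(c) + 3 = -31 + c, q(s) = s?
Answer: -4972/5 ≈ -994.40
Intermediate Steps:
Z(c) = -34 + c (Z(c) = -3 + (-31 + c) = -34 + c)
-14224/Z(194) + 27165/q(-30) = -14224/(-34 + 194) + 27165/(-30) = -14224/160 + 27165*(-1/30) = -14224*1/160 - 1811/2 = -889/10 - 1811/2 = -4972/5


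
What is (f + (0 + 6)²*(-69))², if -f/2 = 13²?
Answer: 7963684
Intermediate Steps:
f = -338 (f = -2*13² = -2*169 = -338)
(f + (0 + 6)²*(-69))² = (-338 + (0 + 6)²*(-69))² = (-338 + 6²*(-69))² = (-338 + 36*(-69))² = (-338 - 2484)² = (-2822)² = 7963684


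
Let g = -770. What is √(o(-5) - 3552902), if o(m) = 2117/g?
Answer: I*√2106517225890/770 ≈ 1884.9*I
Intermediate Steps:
o(m) = -2117/770 (o(m) = 2117/(-770) = 2117*(-1/770) = -2117/770)
√(o(-5) - 3552902) = √(-2117/770 - 3552902) = √(-2735736657/770) = I*√2106517225890/770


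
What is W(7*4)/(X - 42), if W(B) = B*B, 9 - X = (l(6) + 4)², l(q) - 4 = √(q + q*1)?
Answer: -85456/8809 + 25088*√3/8809 ≈ -4.7681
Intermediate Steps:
l(q) = 4 + √2*√q (l(q) = 4 + √(q + q*1) = 4 + √(q + q) = 4 + √(2*q) = 4 + √2*√q)
X = 9 - (8 + 2*√3)² (X = 9 - ((4 + √2*√6) + 4)² = 9 - ((4 + 2*√3) + 4)² = 9 - (8 + 2*√3)² ≈ -122.43)
W(B) = B²
W(7*4)/(X - 42) = (7*4)²/((-67 - 32*√3) - 42) = 28²/(-109 - 32*√3) = 784/(-109 - 32*√3)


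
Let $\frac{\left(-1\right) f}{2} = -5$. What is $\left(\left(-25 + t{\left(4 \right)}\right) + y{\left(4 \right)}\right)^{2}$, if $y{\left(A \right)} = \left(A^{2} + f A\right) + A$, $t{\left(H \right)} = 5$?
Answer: $1600$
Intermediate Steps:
$f = 10$ ($f = \left(-2\right) \left(-5\right) = 10$)
$y{\left(A \right)} = A^{2} + 11 A$ ($y{\left(A \right)} = \left(A^{2} + 10 A\right) + A = A^{2} + 11 A$)
$\left(\left(-25 + t{\left(4 \right)}\right) + y{\left(4 \right)}\right)^{2} = \left(\left(-25 + 5\right) + 4 \left(11 + 4\right)\right)^{2} = \left(-20 + 4 \cdot 15\right)^{2} = \left(-20 + 60\right)^{2} = 40^{2} = 1600$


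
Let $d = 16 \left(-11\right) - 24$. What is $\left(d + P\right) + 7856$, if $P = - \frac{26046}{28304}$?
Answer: $\frac{108334689}{14152} \approx 7655.1$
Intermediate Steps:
$P = - \frac{13023}{14152}$ ($P = \left(-26046\right) \frac{1}{28304} = - \frac{13023}{14152} \approx -0.92022$)
$d = -200$ ($d = -176 - 24 = -200$)
$\left(d + P\right) + 7856 = \left(-200 - \frac{13023}{14152}\right) + 7856 = - \frac{2843423}{14152} + 7856 = \frac{108334689}{14152}$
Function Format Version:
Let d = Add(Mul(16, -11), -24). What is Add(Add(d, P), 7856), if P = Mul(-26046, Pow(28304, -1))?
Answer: Rational(108334689, 14152) ≈ 7655.1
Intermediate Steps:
P = Rational(-13023, 14152) (P = Mul(-26046, Rational(1, 28304)) = Rational(-13023, 14152) ≈ -0.92022)
d = -200 (d = Add(-176, -24) = -200)
Add(Add(d, P), 7856) = Add(Add(-200, Rational(-13023, 14152)), 7856) = Add(Rational(-2843423, 14152), 7856) = Rational(108334689, 14152)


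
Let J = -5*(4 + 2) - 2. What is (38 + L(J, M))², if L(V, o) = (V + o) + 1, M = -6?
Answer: 1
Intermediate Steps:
J = -32 (J = -5*6 - 2 = -30 - 2 = -32)
L(V, o) = 1 + V + o
(38 + L(J, M))² = (38 + (1 - 32 - 6))² = (38 - 37)² = 1² = 1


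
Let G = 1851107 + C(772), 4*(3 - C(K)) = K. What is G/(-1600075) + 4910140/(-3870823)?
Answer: -15021164355191/6193607111725 ≈ -2.4253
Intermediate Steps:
C(K) = 3 - K/4
G = 1850917 (G = 1851107 + (3 - ¼*772) = 1851107 + (3 - 193) = 1851107 - 190 = 1850917)
G/(-1600075) + 4910140/(-3870823) = 1850917/(-1600075) + 4910140/(-3870823) = 1850917*(-1/1600075) + 4910140*(-1/3870823) = -1850917/1600075 - 4910140/3870823 = -15021164355191/6193607111725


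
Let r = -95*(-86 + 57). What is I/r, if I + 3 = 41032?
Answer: 41029/2755 ≈ 14.893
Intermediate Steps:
I = 41029 (I = -3 + 41032 = 41029)
r = 2755 (r = -95*(-29) = 2755)
I/r = 41029/2755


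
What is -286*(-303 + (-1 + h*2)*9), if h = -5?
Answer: 114972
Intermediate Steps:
-286*(-303 + (-1 + h*2)*9) = -286*(-303 + (-1 - 5*2)*9) = -286*(-303 + (-1 - 10)*9) = -286*(-303 - 11*9) = -286*(-303 - 99) = -286*(-402) = 114972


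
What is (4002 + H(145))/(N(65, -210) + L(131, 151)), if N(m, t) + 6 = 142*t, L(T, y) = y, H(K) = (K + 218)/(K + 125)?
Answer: -360301/2670750 ≈ -0.13491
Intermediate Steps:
H(K) = (218 + K)/(125 + K)
N(m, t) = -6 + 142*t
(4002 + H(145))/(N(65, -210) + L(131, 151)) = (4002 + (218 + 145)/(125 + 145))/((-6 + 142*(-210)) + 151) = (4002 + 363/270)/((-6 - 29820) + 151) = (4002 + (1/270)*363)/(-29826 + 151) = (4002 + 121/90)/(-29675) = (360301/90)*(-1/29675) = -360301/2670750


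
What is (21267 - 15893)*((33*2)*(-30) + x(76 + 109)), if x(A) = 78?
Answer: -10221348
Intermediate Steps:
(21267 - 15893)*((33*2)*(-30) + x(76 + 109)) = (21267 - 15893)*((33*2)*(-30) + 78) = 5374*(66*(-30) + 78) = 5374*(-1980 + 78) = 5374*(-1902) = -10221348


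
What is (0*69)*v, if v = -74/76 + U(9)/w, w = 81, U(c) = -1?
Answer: 0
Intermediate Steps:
v = -3035/3078 (v = -74/76 - 1/81 = -74*1/76 - 1*1/81 = -37/38 - 1/81 = -3035/3078 ≈ -0.98603)
(0*69)*v = (0*69)*(-3035/3078) = 0*(-3035/3078) = 0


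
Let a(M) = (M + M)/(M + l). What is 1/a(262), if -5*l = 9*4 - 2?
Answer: 319/655 ≈ 0.48702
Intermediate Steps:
l = -34/5 (l = -(9*4 - 2)/5 = -(36 - 2)/5 = -⅕*34 = -34/5 ≈ -6.8000)
a(M) = 2*M/(-34/5 + M) (a(M) = (M + M)/(M - 34/5) = (2*M)/(-34/5 + M) = 2*M/(-34/5 + M))
1/a(262) = 1/(10*262/(-34 + 5*262)) = 1/(10*262/(-34 + 1310)) = 1/(10*262/1276) = 1/(10*262*(1/1276)) = 1/(655/319) = 319/655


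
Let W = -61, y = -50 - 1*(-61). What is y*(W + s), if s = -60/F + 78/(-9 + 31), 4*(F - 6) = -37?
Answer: -5576/13 ≈ -428.92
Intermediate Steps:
y = 11 (y = -50 + 61 = 11)
F = -13/4 (F = 6 + (1/4)*(-37) = 6 - 37/4 = -13/4 ≈ -3.2500)
s = 3147/143 (s = -60/(-13/4) + 78/(-9 + 31) = -60*(-4/13) + 78/22 = 240/13 + 78*(1/22) = 240/13 + 39/11 = 3147/143 ≈ 22.007)
y*(W + s) = 11*(-61 + 3147/143) = 11*(-5576/143) = -5576/13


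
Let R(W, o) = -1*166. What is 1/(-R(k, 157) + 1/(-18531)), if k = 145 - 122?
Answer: 18531/3076145 ≈ 0.0060241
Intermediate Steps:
k = 23
R(W, o) = -166
1/(-R(k, 157) + 1/(-18531)) = 1/(-1*(-166) + 1/(-18531)) = 1/(166 - 1/18531) = 1/(3076145/18531) = 18531/3076145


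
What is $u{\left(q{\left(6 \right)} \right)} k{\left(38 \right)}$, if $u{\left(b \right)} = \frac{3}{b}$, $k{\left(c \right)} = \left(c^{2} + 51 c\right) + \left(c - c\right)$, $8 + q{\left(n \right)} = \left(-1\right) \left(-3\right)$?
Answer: $- \frac{10146}{5} \approx -2029.2$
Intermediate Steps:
$q{\left(n \right)} = -5$ ($q{\left(n \right)} = -8 - -3 = -8 + 3 = -5$)
$k{\left(c \right)} = c^{2} + 51 c$ ($k{\left(c \right)} = \left(c^{2} + 51 c\right) + 0 = c^{2} + 51 c$)
$u{\left(q{\left(6 \right)} \right)} k{\left(38 \right)} = \frac{3}{-5} \cdot 38 \left(51 + 38\right) = 3 \left(- \frac{1}{5}\right) 38 \cdot 89 = \left(- \frac{3}{5}\right) 3382 = - \frac{10146}{5}$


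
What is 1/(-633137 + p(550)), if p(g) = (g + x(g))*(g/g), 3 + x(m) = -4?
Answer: -1/632594 ≈ -1.5808e-6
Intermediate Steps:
x(m) = -7 (x(m) = -3 - 4 = -7)
p(g) = -7 + g (p(g) = (g - 7)*(g/g) = (-7 + g)*1 = -7 + g)
1/(-633137 + p(550)) = 1/(-633137 + (-7 + 550)) = 1/(-633137 + 543) = 1/(-632594) = -1/632594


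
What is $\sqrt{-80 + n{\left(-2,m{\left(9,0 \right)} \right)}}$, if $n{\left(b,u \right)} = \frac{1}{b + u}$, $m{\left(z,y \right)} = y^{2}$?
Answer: $\frac{i \sqrt{322}}{2} \approx 8.9722 i$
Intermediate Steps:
$\sqrt{-80 + n{\left(-2,m{\left(9,0 \right)} \right)}} = \sqrt{-80 + \frac{1}{-2 + 0^{2}}} = \sqrt{-80 + \frac{1}{-2 + 0}} = \sqrt{-80 + \frac{1}{-2}} = \sqrt{-80 - \frac{1}{2}} = \sqrt{- \frac{161}{2}} = \frac{i \sqrt{322}}{2}$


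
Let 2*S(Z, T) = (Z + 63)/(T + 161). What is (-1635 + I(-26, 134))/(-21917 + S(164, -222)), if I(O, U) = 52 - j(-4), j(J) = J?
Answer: 192638/2674101 ≈ 0.072038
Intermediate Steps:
S(Z, T) = (63 + Z)/(2*(161 + T)) (S(Z, T) = ((Z + 63)/(T + 161))/2 = ((63 + Z)/(161 + T))/2 = (63 + Z)/(2*(161 + T)))
I(O, U) = 56 (I(O, U) = 52 - 1*(-4) = 52 + 4 = 56)
(-1635 + I(-26, 134))/(-21917 + S(164, -222)) = (-1635 + 56)/(-21917 + (63 + 164)/(2*(161 - 222))) = -1579/(-21917 + (½)*227/(-61)) = -1579/(-21917 + (½)*(-1/61)*227) = -1579/(-21917 - 227/122) = -1579/(-2674101/122) = -1579*(-122/2674101) = 192638/2674101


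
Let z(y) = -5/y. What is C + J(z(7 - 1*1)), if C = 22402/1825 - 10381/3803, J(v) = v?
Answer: 362794511/41642850 ≈ 8.7121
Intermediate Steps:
C = 66249481/6940475 (C = 22402*(1/1825) - 10381*1/3803 = 22402/1825 - 10381/3803 = 66249481/6940475 ≈ 9.5454)
C + J(z(7 - 1*1)) = 66249481/6940475 - 5/(7 - 1*1) = 66249481/6940475 - 5/(7 - 1) = 66249481/6940475 - 5/6 = 66249481/6940475 - 5*⅙ = 66249481/6940475 - ⅚ = 362794511/41642850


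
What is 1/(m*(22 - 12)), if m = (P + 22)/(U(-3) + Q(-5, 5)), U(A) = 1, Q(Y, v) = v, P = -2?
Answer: 3/100 ≈ 0.030000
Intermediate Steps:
m = 10/3 (m = (-2 + 22)/(1 + 5) = 20/6 = 20*(1/6) = 10/3 ≈ 3.3333)
1/(m*(22 - 12)) = 1/(10*(22 - 12)/3) = 1/((10/3)*10) = 1/(100/3) = 3/100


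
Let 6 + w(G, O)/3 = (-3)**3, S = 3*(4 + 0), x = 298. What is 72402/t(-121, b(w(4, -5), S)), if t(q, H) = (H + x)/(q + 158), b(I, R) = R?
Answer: 1339437/155 ≈ 8641.5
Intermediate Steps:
S = 12 (S = 3*4 = 12)
w(G, O) = -99 (w(G, O) = -18 + 3*(-3)**3 = -18 + 3*(-27) = -18 - 81 = -99)
t(q, H) = (298 + H)/(158 + q) (t(q, H) = (H + 298)/(q + 158) = (298 + H)/(158 + q))
72402/t(-121, b(w(4, -5), S)) = 72402/(((298 + 12)/(158 - 121))) = 72402/((310/37)) = 72402/(((1/37)*310)) = 72402/(310/37) = 72402*(37/310) = 1339437/155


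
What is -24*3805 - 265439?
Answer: -356759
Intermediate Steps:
-24*3805 - 265439 = -91320 - 265439 = -356759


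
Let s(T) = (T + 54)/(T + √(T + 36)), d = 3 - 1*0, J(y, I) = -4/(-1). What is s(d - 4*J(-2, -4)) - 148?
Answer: -22141/146 - 41*√23/146 ≈ -153.00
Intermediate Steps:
J(y, I) = 4 (J(y, I) = -4*(-1) = 4)
d = 3 (d = 3 + 0 = 3)
s(T) = (54 + T)/(T + √(36 + T))
s(d - 4*J(-2, -4)) - 148 = (54 + (3 - 4*4))/((3 - 4*4) + √(36 + (3 - 4*4))) - 148 = (54 + (3 - 16))/((3 - 16) + √(36 + (3 - 16))) - 148 = (54 - 13)/(-13 + √(36 - 13)) - 148 = 41/(-13 + √23) - 148 = -148 + 41/(-13 + √23)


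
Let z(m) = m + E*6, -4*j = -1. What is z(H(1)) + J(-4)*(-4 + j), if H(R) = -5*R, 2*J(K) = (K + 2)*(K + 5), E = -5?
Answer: -125/4 ≈ -31.250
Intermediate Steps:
j = 1/4 (j = -1/4*(-1) = 1/4 ≈ 0.25000)
J(K) = (2 + K)*(5 + K)/2 (J(K) = ((K + 2)*(K + 5))/2 = ((2 + K)*(5 + K))/2 = (2 + K)*(5 + K)/2)
z(m) = -30 + m (z(m) = m - 5*6 = m - 30 = -30 + m)
z(H(1)) + J(-4)*(-4 + j) = (-30 - 5*1) + (5 + (1/2)*(-4)**2 + (7/2)*(-4))*(-4 + 1/4) = (-30 - 5) + (5 + (1/2)*16 - 14)*(-15/4) = -35 + (5 + 8 - 14)*(-15/4) = -35 - 1*(-15/4) = -35 + 15/4 = -125/4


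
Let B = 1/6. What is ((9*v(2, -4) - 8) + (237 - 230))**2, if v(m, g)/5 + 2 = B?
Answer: 27889/4 ≈ 6972.3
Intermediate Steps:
B = 1/6 (B = 1*(1/6) = 1/6 ≈ 0.16667)
v(m, g) = -55/6 (v(m, g) = -10 + 5*(1/6) = -10 + 5/6 = -55/6)
((9*v(2, -4) - 8) + (237 - 230))**2 = ((9*(-55/6) - 8) + (237 - 230))**2 = ((-165/2 - 8) + 7)**2 = (-181/2 + 7)**2 = (-167/2)**2 = 27889/4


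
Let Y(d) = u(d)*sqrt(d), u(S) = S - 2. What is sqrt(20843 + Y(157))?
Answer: sqrt(20843 + 155*sqrt(157)) ≈ 150.95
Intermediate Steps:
u(S) = -2 + S
Y(d) = sqrt(d)*(-2 + d) (Y(d) = (-2 + d)*sqrt(d) = sqrt(d)*(-2 + d))
sqrt(20843 + Y(157)) = sqrt(20843 + sqrt(157)*(-2 + 157)) = sqrt(20843 + sqrt(157)*155) = sqrt(20843 + 155*sqrt(157))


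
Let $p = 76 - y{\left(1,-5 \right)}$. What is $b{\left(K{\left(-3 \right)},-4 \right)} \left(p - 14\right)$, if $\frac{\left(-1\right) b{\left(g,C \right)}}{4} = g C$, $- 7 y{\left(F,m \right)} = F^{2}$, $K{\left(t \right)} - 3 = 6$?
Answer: $\frac{62640}{7} \approx 8948.6$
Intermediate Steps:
$K{\left(t \right)} = 9$ ($K{\left(t \right)} = 3 + 6 = 9$)
$y{\left(F,m \right)} = - \frac{F^{2}}{7}$
$p = \frac{533}{7}$ ($p = 76 - - \frac{1^{2}}{7} = 76 - \left(- \frac{1}{7}\right) 1 = 76 - - \frac{1}{7} = 76 + \frac{1}{7} = \frac{533}{7} \approx 76.143$)
$b{\left(g,C \right)} = - 4 C g$ ($b{\left(g,C \right)} = - 4 g C = - 4 C g$)
$b{\left(K{\left(-3 \right)},-4 \right)} \left(p - 14\right) = \left(-4\right) \left(-4\right) 9 \left(\frac{533}{7} - 14\right) = 144 \left(\frac{533}{7} - 14\right) = 144 \cdot \frac{435}{7} = \frac{62640}{7}$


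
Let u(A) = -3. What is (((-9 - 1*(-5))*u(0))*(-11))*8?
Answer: -1056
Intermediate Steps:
(((-9 - 1*(-5))*u(0))*(-11))*8 = (((-9 - 1*(-5))*(-3))*(-11))*8 = (((-9 + 5)*(-3))*(-11))*8 = (-4*(-3)*(-11))*8 = (12*(-11))*8 = -132*8 = -1056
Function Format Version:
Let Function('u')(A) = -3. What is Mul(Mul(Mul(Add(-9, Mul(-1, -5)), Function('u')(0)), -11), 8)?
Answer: -1056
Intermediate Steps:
Mul(Mul(Mul(Add(-9, Mul(-1, -5)), Function('u')(0)), -11), 8) = Mul(Mul(Mul(Add(-9, Mul(-1, -5)), -3), -11), 8) = Mul(Mul(Mul(Add(-9, 5), -3), -11), 8) = Mul(Mul(Mul(-4, -3), -11), 8) = Mul(Mul(12, -11), 8) = Mul(-132, 8) = -1056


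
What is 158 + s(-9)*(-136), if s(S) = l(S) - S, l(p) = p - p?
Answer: -1066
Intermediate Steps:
l(p) = 0
s(S) = -S (s(S) = 0 - S = -S)
158 + s(-9)*(-136) = 158 - 1*(-9)*(-136) = 158 + 9*(-136) = 158 - 1224 = -1066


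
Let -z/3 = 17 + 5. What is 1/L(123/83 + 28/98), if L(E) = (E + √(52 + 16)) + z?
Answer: -21682339/1369753613 - 675122*√17/1369753613 ≈ -0.017862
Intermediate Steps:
z = -66 (z = -3*(17 + 5) = -3*22 = -66)
L(E) = -66 + E + 2*√17 (L(E) = (E + √(52 + 16)) - 66 = (E + √68) - 66 = (E + 2*√17) - 66 = -66 + E + 2*√17)
1/L(123/83 + 28/98) = 1/(-66 + (123/83 + 28/98) + 2*√17) = 1/(-66 + (123*(1/83) + 28*(1/98)) + 2*√17) = 1/(-66 + (123/83 + 2/7) + 2*√17) = 1/(-66 + 1027/581 + 2*√17) = 1/(-37319/581 + 2*√17)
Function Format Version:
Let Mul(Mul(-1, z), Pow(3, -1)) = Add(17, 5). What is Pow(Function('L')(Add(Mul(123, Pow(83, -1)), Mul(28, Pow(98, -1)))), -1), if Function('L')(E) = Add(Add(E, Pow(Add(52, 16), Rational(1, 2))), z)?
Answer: Add(Rational(-21682339, 1369753613), Mul(Rational(-675122, 1369753613), Pow(17, Rational(1, 2)))) ≈ -0.017862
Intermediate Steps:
z = -66 (z = Mul(-3, Add(17, 5)) = Mul(-3, 22) = -66)
Function('L')(E) = Add(-66, E, Mul(2, Pow(17, Rational(1, 2)))) (Function('L')(E) = Add(Add(E, Pow(Add(52, 16), Rational(1, 2))), -66) = Add(Add(E, Pow(68, Rational(1, 2))), -66) = Add(Add(E, Mul(2, Pow(17, Rational(1, 2)))), -66) = Add(-66, E, Mul(2, Pow(17, Rational(1, 2)))))
Pow(Function('L')(Add(Mul(123, Pow(83, -1)), Mul(28, Pow(98, -1)))), -1) = Pow(Add(-66, Add(Mul(123, Pow(83, -1)), Mul(28, Pow(98, -1))), Mul(2, Pow(17, Rational(1, 2)))), -1) = Pow(Add(-66, Add(Mul(123, Rational(1, 83)), Mul(28, Rational(1, 98))), Mul(2, Pow(17, Rational(1, 2)))), -1) = Pow(Add(-66, Add(Rational(123, 83), Rational(2, 7)), Mul(2, Pow(17, Rational(1, 2)))), -1) = Pow(Add(-66, Rational(1027, 581), Mul(2, Pow(17, Rational(1, 2)))), -1) = Pow(Add(Rational(-37319, 581), Mul(2, Pow(17, Rational(1, 2)))), -1)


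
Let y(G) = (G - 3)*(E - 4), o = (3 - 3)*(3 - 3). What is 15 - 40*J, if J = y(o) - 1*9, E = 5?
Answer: 495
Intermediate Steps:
o = 0 (o = 0*0 = 0)
y(G) = -3 + G (y(G) = (G - 3)*(5 - 4) = (-3 + G)*1 = -3 + G)
J = -12 (J = (-3 + 0) - 1*9 = -3 - 9 = -12)
15 - 40*J = 15 - 40*(-12) = 15 + 480 = 495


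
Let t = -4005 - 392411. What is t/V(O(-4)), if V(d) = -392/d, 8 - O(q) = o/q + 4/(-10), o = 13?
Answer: 2886404/245 ≈ 11781.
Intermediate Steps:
t = -396416
O(q) = 42/5 - 13/q (O(q) = 8 - (13/q + 4/(-10)) = 8 - (13/q + 4*(-⅒)) = 8 - (13/q - ⅖) = 8 - (-⅖ + 13/q) = 8 + (⅖ - 13/q) = 42/5 - 13/q)
t/V(O(-4)) = -396416/((-392/(42/5 - 13/(-4)))) = -396416/((-392/(42/5 - 13*(-¼)))) = -396416/((-392/(42/5 + 13/4))) = -396416/((-392/233/20)) = -396416/((-392*20/233)) = -396416/(-7840/233) = -396416*(-233/7840) = 2886404/245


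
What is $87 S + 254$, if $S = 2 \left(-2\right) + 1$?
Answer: $-7$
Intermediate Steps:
$S = -3$ ($S = -4 + 1 = -3$)
$87 S + 254 = 87 \left(-3\right) + 254 = -261 + 254 = -7$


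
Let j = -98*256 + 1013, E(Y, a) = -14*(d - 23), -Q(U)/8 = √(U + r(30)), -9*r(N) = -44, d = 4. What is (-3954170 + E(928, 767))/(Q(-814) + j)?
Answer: 856712149200/5216916673 - 94893696*I*√7282/5216916673 ≈ 164.22 - 1.5522*I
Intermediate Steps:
r(N) = 44/9 (r(N) = -⅑*(-44) = 44/9)
Q(U) = -8*√(44/9 + U) (Q(U) = -8*√(U + 44/9) = -8*√(44/9 + U))
E(Y, a) = 266 (E(Y, a) = -14*(4 - 23) = -14*(-19) = 266)
j = -24075 (j = -25088 + 1013 = -24075)
(-3954170 + E(928, 767))/(Q(-814) + j) = (-3954170 + 266)/(-8*√(44 + 9*(-814))/3 - 24075) = -3953904/(-8*√(44 - 7326)/3 - 24075) = -3953904/(-8*I*√7282/3 - 24075) = -3953904/(-24075 - 8*I*√7282/3)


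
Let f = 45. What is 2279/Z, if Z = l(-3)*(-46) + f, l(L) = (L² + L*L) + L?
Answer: -53/15 ≈ -3.5333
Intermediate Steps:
l(L) = L + 2*L² (l(L) = (L² + L²) + L = 2*L² + L = L + 2*L²)
Z = -645 (Z = -3*(1 + 2*(-3))*(-46) + 45 = -3*(1 - 6)*(-46) + 45 = -3*(-5)*(-46) + 45 = 15*(-46) + 45 = -690 + 45 = -645)
2279/Z = 2279/(-645) = 2279*(-1/645) = -53/15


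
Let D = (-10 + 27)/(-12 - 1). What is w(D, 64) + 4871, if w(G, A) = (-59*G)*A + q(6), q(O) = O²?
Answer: 127983/13 ≈ 9844.8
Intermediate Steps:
D = -17/13 (D = 17/(-13) = 17*(-1/13) = -17/13 ≈ -1.3077)
w(G, A) = 36 - 59*A*G (w(G, A) = (-59*G)*A + 6² = -59*A*G + 36 = 36 - 59*A*G)
w(D, 64) + 4871 = (36 - 59*64*(-17/13)) + 4871 = (36 + 64192/13) + 4871 = 64660/13 + 4871 = 127983/13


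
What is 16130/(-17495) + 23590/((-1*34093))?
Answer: -192525428/119291407 ≈ -1.6139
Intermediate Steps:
16130/(-17495) + 23590/((-1*34093)) = 16130*(-1/17495) + 23590/(-34093) = -3226/3499 + 23590*(-1/34093) = -3226/3499 - 23590/34093 = -192525428/119291407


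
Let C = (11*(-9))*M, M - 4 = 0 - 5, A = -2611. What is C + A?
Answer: -2512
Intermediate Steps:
M = -1 (M = 4 + (0 - 5) = 4 - 5 = -1)
C = 99 (C = (11*(-9))*(-1) = -99*(-1) = 99)
C + A = 99 - 2611 = -2512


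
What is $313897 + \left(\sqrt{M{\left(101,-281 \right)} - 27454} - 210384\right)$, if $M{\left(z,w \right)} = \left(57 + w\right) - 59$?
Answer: $103513 + i \sqrt{27737} \approx 1.0351 \cdot 10^{5} + 166.54 i$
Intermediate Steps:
$M{\left(z,w \right)} = -2 + w$
$313897 + \left(\sqrt{M{\left(101,-281 \right)} - 27454} - 210384\right) = 313897 + \left(\sqrt{\left(-2 - 281\right) - 27454} - 210384\right) = 313897 - \left(210384 - \sqrt{-283 - 27454}\right) = 313897 - \left(210384 - \sqrt{-27737}\right) = 313897 - \left(210384 - i \sqrt{27737}\right) = 103513 + i \sqrt{27737}$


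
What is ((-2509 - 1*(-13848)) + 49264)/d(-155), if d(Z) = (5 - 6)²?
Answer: 60603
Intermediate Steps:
d(Z) = 1 (d(Z) = (-1)² = 1)
((-2509 - 1*(-13848)) + 49264)/d(-155) = ((-2509 - 1*(-13848)) + 49264)/1 = ((-2509 + 13848) + 49264)*1 = (11339 + 49264)*1 = 60603*1 = 60603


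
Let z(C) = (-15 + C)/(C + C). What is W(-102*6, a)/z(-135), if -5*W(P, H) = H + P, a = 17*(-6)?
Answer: 6426/25 ≈ 257.04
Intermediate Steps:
z(C) = (-15 + C)/(2*C) (z(C) = (-15 + C)/((2*C)) = (-15 + C)*(1/(2*C)) = (-15 + C)/(2*C))
a = -102
W(P, H) = -H/5 - P/5 (W(P, H) = -(H + P)/5 = -H/5 - P/5)
W(-102*6, a)/z(-135) = (-1/5*(-102) - (-102)*6/5)/(((1/2)*(-15 - 135)/(-135))) = (102/5 - 1/5*(-612))/(((1/2)*(-1/135)*(-150))) = (102/5 + 612/5)/(5/9) = (714/5)*(9/5) = 6426/25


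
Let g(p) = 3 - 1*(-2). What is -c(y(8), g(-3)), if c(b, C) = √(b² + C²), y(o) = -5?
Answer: -5*√2 ≈ -7.0711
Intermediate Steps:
g(p) = 5 (g(p) = 3 + 2 = 5)
c(b, C) = √(C² + b²)
-c(y(8), g(-3)) = -√(5² + (-5)²) = -√(25 + 25) = -√50 = -5*√2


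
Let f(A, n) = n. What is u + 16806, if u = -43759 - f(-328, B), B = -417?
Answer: -26536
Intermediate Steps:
u = -43342 (u = -43759 - 1*(-417) = -43759 + 417 = -43342)
u + 16806 = -43342 + 16806 = -26536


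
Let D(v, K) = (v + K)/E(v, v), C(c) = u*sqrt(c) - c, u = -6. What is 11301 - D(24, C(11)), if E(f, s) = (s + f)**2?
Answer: 26037491/2304 + sqrt(11)/384 ≈ 11301.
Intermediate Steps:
E(f, s) = (f + s)**2
C(c) = -c - 6*sqrt(c) (C(c) = -6*sqrt(c) - c = -c - 6*sqrt(c))
D(v, K) = (K + v)/(4*v**2) (D(v, K) = (v + K)/((v + v)**2) = (K + v)/((2*v)**2) = (K + v)/((4*v**2)) = (K + v)*(1/(4*v**2)) = (K + v)/(4*v**2))
11301 - D(24, C(11)) = 11301 - ((-1*11 - 6*sqrt(11)) + 24)/(4*24**2) = 11301 - ((-11 - 6*sqrt(11)) + 24)/(4*576) = 11301 - (13 - 6*sqrt(11))/(4*576) = 11301 - (13/2304 - sqrt(11)/384) = 11301 + (-13/2304 + sqrt(11)/384) = 26037491/2304 + sqrt(11)/384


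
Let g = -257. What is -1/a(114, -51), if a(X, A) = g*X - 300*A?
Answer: 1/13998 ≈ 7.1439e-5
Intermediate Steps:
a(X, A) = -300*A - 257*X (a(X, A) = -257*X - 300*A = -300*A - 257*X)
-1/a(114, -51) = -1/(-300*(-51) - 257*114) = -1/(15300 - 29298) = -1/(-13998) = -1*(-1/13998) = 1/13998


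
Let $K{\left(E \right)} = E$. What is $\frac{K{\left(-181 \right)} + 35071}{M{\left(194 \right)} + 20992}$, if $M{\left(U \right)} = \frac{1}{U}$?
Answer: $\frac{2256220}{1357483} \approx 1.6621$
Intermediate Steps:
$\frac{K{\left(-181 \right)} + 35071}{M{\left(194 \right)} + 20992} = \frac{-181 + 35071}{\frac{1}{194} + 20992} = \frac{34890}{\frac{1}{194} + 20992} = \frac{34890}{\frac{4072449}{194}} = 34890 \cdot \frac{194}{4072449} = \frac{2256220}{1357483}$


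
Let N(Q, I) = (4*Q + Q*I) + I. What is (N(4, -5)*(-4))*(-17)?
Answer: -612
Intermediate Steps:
N(Q, I) = I + 4*Q + I*Q (N(Q, I) = (4*Q + I*Q) + I = I + 4*Q + I*Q)
(N(4, -5)*(-4))*(-17) = ((-5 + 4*4 - 5*4)*(-4))*(-17) = ((-5 + 16 - 20)*(-4))*(-17) = -9*(-4)*(-17) = 36*(-17) = -612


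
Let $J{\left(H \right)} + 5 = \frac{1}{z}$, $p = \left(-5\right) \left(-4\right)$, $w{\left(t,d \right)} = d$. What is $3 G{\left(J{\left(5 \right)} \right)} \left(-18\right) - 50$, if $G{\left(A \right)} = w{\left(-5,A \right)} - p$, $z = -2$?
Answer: $1327$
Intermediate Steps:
$p = 20$
$J{\left(H \right)} = - \frac{11}{2}$ ($J{\left(H \right)} = -5 + \frac{1}{-2} = -5 - \frac{1}{2} = - \frac{11}{2}$)
$G{\left(A \right)} = -20 + A$ ($G{\left(A \right)} = A - 20 = -20 + A$)
$3 G{\left(J{\left(5 \right)} \right)} \left(-18\right) - 50 = 3 \left(-20 - \frac{11}{2}\right) \left(-18\right) - 50 = 3 \left(- \frac{51}{2}\right) \left(-18\right) - 50 = \left(- \frac{153}{2}\right) \left(-18\right) - 50 = 1377 - 50 = 1327$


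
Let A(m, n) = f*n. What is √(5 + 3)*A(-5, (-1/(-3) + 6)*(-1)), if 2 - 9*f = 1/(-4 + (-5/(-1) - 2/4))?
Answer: 0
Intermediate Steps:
f = 0 (f = 2/9 - 1/(9*(-4 + (-5/(-1) - 2/4))) = 2/9 - 1/(9*(-4 + (-5*(-1) - 2*¼))) = 2/9 - 1/(9*(-4 + (5 - ½))) = 2/9 - 1/(9*(-4 + 9/2)) = 2/9 - 1/(9*½) = 2/9 - ⅑*2 = 2/9 - 2/9 = 0)
A(m, n) = 0 (A(m, n) = 0*n = 0)
√(5 + 3)*A(-5, (-1/(-3) + 6)*(-1)) = √(5 + 3)*0 = √8*0 = (2*√2)*0 = 0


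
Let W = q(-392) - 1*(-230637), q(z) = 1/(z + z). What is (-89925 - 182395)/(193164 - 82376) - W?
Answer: -5008208490399/21714448 ≈ -2.3064e+5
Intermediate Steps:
q(z) = 1/(2*z)
W = 180819407/784 (W = (½)/(-392) - 1*(-230637) = (½)*(-1/392) + 230637 = -1/784 + 230637 = 180819407/784 ≈ 2.3064e+5)
(-89925 - 182395)/(193164 - 82376) - W = (-89925 - 182395)/(193164 - 82376) - 1*180819407/784 = -272320/110788 - 180819407/784 = -272320*1/110788 - 180819407/784 = -68080/27697 - 180819407/784 = -5008208490399/21714448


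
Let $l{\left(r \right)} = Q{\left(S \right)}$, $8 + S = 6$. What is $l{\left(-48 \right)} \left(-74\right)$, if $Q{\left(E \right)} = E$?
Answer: $148$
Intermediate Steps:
$S = -2$ ($S = -8 + 6 = -2$)
$l{\left(r \right)} = -2$
$l{\left(-48 \right)} \left(-74\right) = \left(-2\right) \left(-74\right) = 148$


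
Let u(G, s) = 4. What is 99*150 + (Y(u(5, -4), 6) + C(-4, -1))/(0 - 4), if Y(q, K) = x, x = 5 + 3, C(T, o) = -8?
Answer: 14850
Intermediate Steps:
x = 8
Y(q, K) = 8
99*150 + (Y(u(5, -4), 6) + C(-4, -1))/(0 - 4) = 99*150 + (8 - 8)/(0 - 4) = 14850 + 0/(-4) = 14850 + 0*(-¼) = 14850 + 0 = 14850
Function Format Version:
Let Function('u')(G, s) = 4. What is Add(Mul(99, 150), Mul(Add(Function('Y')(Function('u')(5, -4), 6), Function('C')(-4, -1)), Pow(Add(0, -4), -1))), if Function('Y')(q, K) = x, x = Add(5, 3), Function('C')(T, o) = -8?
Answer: 14850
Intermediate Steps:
x = 8
Function('Y')(q, K) = 8
Add(Mul(99, 150), Mul(Add(Function('Y')(Function('u')(5, -4), 6), Function('C')(-4, -1)), Pow(Add(0, -4), -1))) = Add(Mul(99, 150), Mul(Add(8, -8), Pow(Add(0, -4), -1))) = Add(14850, Mul(0, Pow(-4, -1))) = Add(14850, Mul(0, Rational(-1, 4))) = Add(14850, 0) = 14850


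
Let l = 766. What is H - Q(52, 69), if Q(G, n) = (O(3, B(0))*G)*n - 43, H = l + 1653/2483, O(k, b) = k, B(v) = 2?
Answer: -24716612/2483 ≈ -9954.3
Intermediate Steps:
H = 1903631/2483 (H = 766 + 1653/2483 = 1903631/2483 ≈ 766.67)
Q(G, n) = -43 + 3*G*n (Q(G, n) = (3*G)*n - 43 = 3*G*n - 43 = -43 + 3*G*n)
H - Q(52, 69) = 1903631/2483 - (-43 + 3*52*69) = 1903631/2483 - (-43 + 10764) = 1903631/2483 - 1*10721 = 1903631/2483 - 10721 = -24716612/2483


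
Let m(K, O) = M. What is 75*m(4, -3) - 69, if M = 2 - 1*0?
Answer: 81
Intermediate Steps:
M = 2 (M = 2 + 0 = 2)
m(K, O) = 2
75*m(4, -3) - 69 = 75*2 - 69 = 150 - 69 = 81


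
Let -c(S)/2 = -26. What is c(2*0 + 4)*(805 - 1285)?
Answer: -24960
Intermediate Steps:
c(S) = 52 (c(S) = -2*(-26) = 52)
c(2*0 + 4)*(805 - 1285) = 52*(805 - 1285) = 52*(-480) = -24960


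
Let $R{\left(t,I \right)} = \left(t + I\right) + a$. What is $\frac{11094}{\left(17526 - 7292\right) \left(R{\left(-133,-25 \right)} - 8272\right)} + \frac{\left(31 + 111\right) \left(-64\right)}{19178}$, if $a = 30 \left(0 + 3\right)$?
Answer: $- \frac{1503658407}{3172232980} \approx -0.47401$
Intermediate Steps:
$a = 90$ ($a = 30 \cdot 3 = 90$)
$R{\left(t,I \right)} = 90 + I + t$ ($R{\left(t,I \right)} = \left(t + I\right) + 90 = \left(I + t\right) + 90 = 90 + I + t$)
$\frac{11094}{\left(17526 - 7292\right) \left(R{\left(-133,-25 \right)} - 8272\right)} + \frac{\left(31 + 111\right) \left(-64\right)}{19178} = \frac{11094}{\left(17526 - 7292\right) \left(\left(90 - 25 - 133\right) - 8272\right)} + \frac{\left(31 + 111\right) \left(-64\right)}{19178} = \frac{11094}{10234 \left(-68 - 8272\right)} + 142 \left(-64\right) \frac{1}{19178} = \frac{11094}{10234 \left(-8340\right)} - \frac{4544}{9589} = \frac{11094}{-85351560} - \frac{4544}{9589} = 11094 \left(- \frac{1}{85351560}\right) - \frac{4544}{9589} = - \frac{43}{330820} - \frac{4544}{9589} = - \frac{1503658407}{3172232980}$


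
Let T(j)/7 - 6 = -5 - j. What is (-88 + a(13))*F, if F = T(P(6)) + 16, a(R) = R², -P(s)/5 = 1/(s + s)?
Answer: 8397/4 ≈ 2099.3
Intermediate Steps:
P(s) = -5/(2*s) (P(s) = -5/(s + s) = -5*1/(2*s) = -5/(2*s))
T(j) = 7 - 7*j (T(j) = 42 + 7*(-5 - j) = 42 + (-35 - 7*j) = 7 - 7*j)
F = 311/12 (F = (7 - (-35)/(2*6)) + 16 = (7 - 7*(-5/12)) + 16 = (7 + 35/12) + 16 = 119/12 + 16 = 311/12 ≈ 25.917)
(-88 + a(13))*F = (-88 + 13²)*(311/12) = (-88 + 169)*(311/12) = 81*(311/12) = 8397/4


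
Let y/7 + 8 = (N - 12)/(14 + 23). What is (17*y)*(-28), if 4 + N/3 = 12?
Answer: 946288/37 ≈ 25575.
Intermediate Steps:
N = 24 (N = -12 + 3*12 = -12 + 36 = 24)
y = -1988/37 (y = -56 + 7*((24 - 12)/(14 + 23)) = -56 + 7*(12/37) = -56 + 84/37 = -1988/37 ≈ -53.730)
(17*y)*(-28) = (17*(-1988/37))*(-28) = -33796/37*(-28) = 946288/37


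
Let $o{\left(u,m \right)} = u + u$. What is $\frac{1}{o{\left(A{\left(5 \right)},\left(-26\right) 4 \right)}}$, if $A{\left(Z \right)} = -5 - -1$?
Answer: $- \frac{1}{8} \approx -0.125$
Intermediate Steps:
$A{\left(Z \right)} = -4$ ($A{\left(Z \right)} = -5 + 1 = -4$)
$o{\left(u,m \right)} = 2 u$
$\frac{1}{o{\left(A{\left(5 \right)},\left(-26\right) 4 \right)}} = \frac{1}{2 \left(-4\right)} = \frac{1}{-8} = - \frac{1}{8}$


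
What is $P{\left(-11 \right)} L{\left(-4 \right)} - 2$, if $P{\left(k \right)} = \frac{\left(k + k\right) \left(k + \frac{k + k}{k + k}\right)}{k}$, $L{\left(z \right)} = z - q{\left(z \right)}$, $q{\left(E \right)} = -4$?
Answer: $-2$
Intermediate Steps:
$L{\left(z \right)} = 4 + z$ ($L{\left(z \right)} = z - -4 = z + 4 = 4 + z$)
$P{\left(k \right)} = 2 + 2 k$ ($P{\left(k \right)} = \frac{2 k \left(k + \frac{2 k}{2 k}\right)}{k} = \frac{2 k \left(k + 2 k \frac{1}{2 k}\right)}{k} = \frac{2 k \left(k + 1\right)}{k} = \frac{2 k \left(1 + k\right)}{k} = 2 + 2 k$)
$P{\left(-11 \right)} L{\left(-4 \right)} - 2 = \left(2 + 2 \left(-11\right)\right) \left(4 - 4\right) - 2 = \left(2 - 22\right) 0 - 2 = \left(-20\right) 0 - 2 = 0 - 2 = -2$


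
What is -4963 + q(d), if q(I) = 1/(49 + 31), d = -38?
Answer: -397039/80 ≈ -4963.0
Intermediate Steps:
q(I) = 1/80
-4963 + q(d) = -4963 + 1/80 = -397039/80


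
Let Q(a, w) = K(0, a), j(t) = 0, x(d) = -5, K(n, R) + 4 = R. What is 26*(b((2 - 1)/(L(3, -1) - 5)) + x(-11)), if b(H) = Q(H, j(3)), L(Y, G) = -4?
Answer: -2132/9 ≈ -236.89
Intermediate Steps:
K(n, R) = -4 + R
Q(a, w) = -4 + a
b(H) = -4 + H
26*(b((2 - 1)/(L(3, -1) - 5)) + x(-11)) = 26*((-4 + (2 - 1)/(-4 - 5)) - 5) = 26*((-4 + 1/(-9)) - 5) = 26*((-4 + 1*(-1/9)) - 5) = 26*((-4 - 1/9) - 5) = 26*(-37/9 - 5) = 26*(-82/9) = -2132/9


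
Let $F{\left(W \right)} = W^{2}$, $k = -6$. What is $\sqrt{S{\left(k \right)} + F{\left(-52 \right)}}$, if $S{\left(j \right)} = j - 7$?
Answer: $3 \sqrt{299} \approx 51.875$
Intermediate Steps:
$S{\left(j \right)} = -7 + j$ ($S{\left(j \right)} = j - 7 = -7 + j$)
$\sqrt{S{\left(k \right)} + F{\left(-52 \right)}} = \sqrt{\left(-7 - 6\right) + \left(-52\right)^{2}} = \sqrt{-13 + 2704} = \sqrt{2691} = 3 \sqrt{299}$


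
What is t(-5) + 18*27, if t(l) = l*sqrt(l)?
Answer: 486 - 5*I*sqrt(5) ≈ 486.0 - 11.18*I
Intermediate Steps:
t(l) = l**(3/2)
t(-5) + 18*27 = (-5)**(3/2) + 18*27 = -5*I*sqrt(5) + 486 = 486 - 5*I*sqrt(5)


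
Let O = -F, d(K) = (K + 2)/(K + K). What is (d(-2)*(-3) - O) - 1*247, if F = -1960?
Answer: -2207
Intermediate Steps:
d(K) = (2 + K)/(2*K) (d(K) = (2 + K)/((2*K)) = (2 + K)*(1/(2*K)) = (2 + K)/(2*K))
O = 1960 (O = -1*(-1960) = 1960)
(d(-2)*(-3) - O) - 1*247 = (((½)*(2 - 2)/(-2))*(-3) - 1*1960) - 1*247 = (((½)*(-½)*0)*(-3) - 1960) - 247 = (0*(-3) - 1960) - 247 = (0 - 1960) - 247 = -1960 - 247 = -2207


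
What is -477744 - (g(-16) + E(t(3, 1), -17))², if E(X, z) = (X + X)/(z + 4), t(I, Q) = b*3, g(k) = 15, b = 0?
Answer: -477969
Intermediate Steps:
t(I, Q) = 0 (t(I, Q) = 0*3 = 0)
E(X, z) = 2*X/(4 + z) (E(X, z) = (2*X)/(4 + z) = 2*X/(4 + z))
-477744 - (g(-16) + E(t(3, 1), -17))² = -477744 - (15 + 2*0/(4 - 17))² = -477744 - (15 + 2*0/(-13))² = -477744 - (15 + 2*0*(-1/13))² = -477744 - (15 + 0)² = -477744 - 1*15² = -477744 - 1*225 = -477744 - 225 = -477969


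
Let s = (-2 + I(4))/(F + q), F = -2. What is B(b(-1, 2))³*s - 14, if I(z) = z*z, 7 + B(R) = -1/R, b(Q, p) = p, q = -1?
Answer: 7819/4 ≈ 1954.8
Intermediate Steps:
B(R) = -7 - 1/R
I(z) = z²
s = -14/3 (s = (-2 + 4²)/(-2 - 1) = (-2 + 16)/(-3) = 14*(-⅓) = -14/3 ≈ -4.6667)
B(b(-1, 2))³*s - 14 = (-7 - 1/2)³*(-14/3) - 14 = (-7 - 1*½)³*(-14/3) - 14 = (-7 - ½)³*(-14/3) - 14 = (-15/2)³*(-14/3) - 14 = -3375/8*(-14/3) - 14 = 7875/4 - 14 = 7819/4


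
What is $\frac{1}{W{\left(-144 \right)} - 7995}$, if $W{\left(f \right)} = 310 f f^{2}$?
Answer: $- \frac{1}{925663035} \approx -1.0803 \cdot 10^{-9}$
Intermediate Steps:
$W{\left(f \right)} = 310 f^{3}$
$\frac{1}{W{\left(-144 \right)} - 7995} = \frac{1}{310 \left(-144\right)^{3} - 7995} = \frac{1}{310 \left(-2985984\right) - 7995} = \frac{1}{-925655040 - 7995} = \frac{1}{-925663035} = - \frac{1}{925663035}$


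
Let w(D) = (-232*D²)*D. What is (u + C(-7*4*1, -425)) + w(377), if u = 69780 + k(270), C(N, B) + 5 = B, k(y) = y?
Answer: -12431101236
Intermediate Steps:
C(N, B) = -5 + B
w(D) = -232*D³
u = 70050 (u = 69780 + 270 = 70050)
(u + C(-7*4*1, -425)) + w(377) = (70050 + (-5 - 425)) - 232*377³ = (70050 - 430) - 232*53582633 = 69620 - 12431170856 = -12431101236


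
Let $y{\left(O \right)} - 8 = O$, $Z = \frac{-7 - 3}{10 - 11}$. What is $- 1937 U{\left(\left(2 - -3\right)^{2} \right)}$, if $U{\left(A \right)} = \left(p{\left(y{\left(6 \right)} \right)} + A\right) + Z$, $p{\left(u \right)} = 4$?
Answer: $-75543$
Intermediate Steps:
$Z = 10$ ($Z = - \frac{10}{-1} = \left(-10\right) \left(-1\right) = 10$)
$y{\left(O \right)} = 8 + O$
$U{\left(A \right)} = 14 + A$ ($U{\left(A \right)} = \left(4 + A\right) + 10 = 14 + A$)
$- 1937 U{\left(\left(2 - -3\right)^{2} \right)} = - 1937 \left(14 + \left(2 - -3\right)^{2}\right) = - 1937 \left(14 + \left(2 + 3\right)^{2}\right) = - 1937 \left(14 + 5^{2}\right) = - 1937 \left(14 + 25\right) = \left(-1937\right) 39 = -75543$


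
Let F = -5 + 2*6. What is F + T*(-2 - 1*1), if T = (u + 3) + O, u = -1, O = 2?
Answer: -5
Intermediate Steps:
F = 7 (F = -5 + 12 = 7)
T = 4 (T = (-1 + 3) + 2 = 2 + 2 = 4)
F + T*(-2 - 1*1) = 7 + 4*(-2 - 1*1) = 7 + 4*(-2 - 1) = 7 + 4*(-3) = 7 - 12 = -5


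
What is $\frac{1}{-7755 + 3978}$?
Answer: $- \frac{1}{3777} \approx -0.00026476$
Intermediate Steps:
$\frac{1}{-7755 + 3978} = \frac{1}{-3777} = - \frac{1}{3777}$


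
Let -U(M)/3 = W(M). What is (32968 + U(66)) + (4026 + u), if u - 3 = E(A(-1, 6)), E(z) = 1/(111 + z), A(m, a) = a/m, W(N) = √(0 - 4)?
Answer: 3884686/105 - 6*I ≈ 36997.0 - 6.0*I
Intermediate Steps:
W(N) = 2*I (W(N) = √(-4) = 2*I)
U(M) = -6*I
u = 316/105 (u = 3 + 1/(111 + 6/(-1)) = 3 + 1/(111 + 6*(-1)) = 3 + 1/(111 - 6) = 3 + 1/105 = 316/105 ≈ 3.0095)
(32968 + U(66)) + (4026 + u) = (32968 - 6*I) + (4026 + 316/105) = (32968 - 6*I) + 423046/105 = 3884686/105 - 6*I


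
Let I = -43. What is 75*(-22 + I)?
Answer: -4875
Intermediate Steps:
75*(-22 + I) = 75*(-22 - 43) = 75*(-65) = -4875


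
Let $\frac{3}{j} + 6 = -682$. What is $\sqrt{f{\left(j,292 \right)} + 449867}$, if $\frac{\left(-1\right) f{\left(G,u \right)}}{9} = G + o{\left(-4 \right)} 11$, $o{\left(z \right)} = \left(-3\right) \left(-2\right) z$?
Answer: $\frac{\sqrt{13379158073}}{172} \approx 672.49$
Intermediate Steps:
$j = - \frac{3}{688}$ ($j = \frac{3}{-6 - 682} = \frac{3}{-688} = 3 \left(- \frac{1}{688}\right) = - \frac{3}{688} \approx -0.0043605$)
$o{\left(z \right)} = 6 z$
$f{\left(G,u \right)} = 2376 - 9 G$ ($f{\left(G,u \right)} = - 9 \left(G + 6 \left(-4\right) 11\right) = - 9 \left(G - 264\right) = - 9 \left(-264 + G\right) = 2376 - 9 G$)
$\sqrt{f{\left(j,292 \right)} + 449867} = \sqrt{\left(2376 - - \frac{27}{688}\right) + 449867} = \sqrt{\left(2376 + \frac{27}{688}\right) + 449867} = \sqrt{\frac{1634715}{688} + 449867} = \sqrt{\frac{311143211}{688}} = \frac{\sqrt{13379158073}}{172}$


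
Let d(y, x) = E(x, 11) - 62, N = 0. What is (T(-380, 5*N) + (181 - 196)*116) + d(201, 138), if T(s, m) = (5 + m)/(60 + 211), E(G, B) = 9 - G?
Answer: -523296/271 ≈ -1931.0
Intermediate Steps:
d(y, x) = -53 - x (d(y, x) = (9 - x) - 62 = -53 - x)
T(s, m) = 5/271 + m/271 (T(s, m) = (5 + m)/271 = (5 + m)*(1/271) = 5/271 + m/271)
(T(-380, 5*N) + (181 - 196)*116) + d(201, 138) = ((5/271 + (5*0)/271) + (181 - 196)*116) + (-53 - 1*138) = ((5/271 + (1/271)*0) - 15*116) + (-53 - 138) = ((5/271 + 0) - 1740) - 191 = (5/271 - 1740) - 191 = -471535/271 - 191 = -523296/271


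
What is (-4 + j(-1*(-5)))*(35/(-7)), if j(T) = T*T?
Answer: -105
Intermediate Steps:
j(T) = T²
(-4 + j(-1*(-5)))*(35/(-7)) = (-4 + (-1*(-5))²)*(35/(-7)) = (-4 + 5²)*(35*(-⅐)) = (-4 + 25)*(-5) = 21*(-5) = -105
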